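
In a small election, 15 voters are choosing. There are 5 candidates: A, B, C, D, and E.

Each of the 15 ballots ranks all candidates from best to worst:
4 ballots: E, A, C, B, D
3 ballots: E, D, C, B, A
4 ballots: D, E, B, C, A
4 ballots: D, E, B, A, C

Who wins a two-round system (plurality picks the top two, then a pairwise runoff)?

D

Round 1 first-place votes: A 0, B 0, C 0, D 8, E 7. D and E advance.
Runoff: D is ranked above E on 8 ballots, E above D on 7.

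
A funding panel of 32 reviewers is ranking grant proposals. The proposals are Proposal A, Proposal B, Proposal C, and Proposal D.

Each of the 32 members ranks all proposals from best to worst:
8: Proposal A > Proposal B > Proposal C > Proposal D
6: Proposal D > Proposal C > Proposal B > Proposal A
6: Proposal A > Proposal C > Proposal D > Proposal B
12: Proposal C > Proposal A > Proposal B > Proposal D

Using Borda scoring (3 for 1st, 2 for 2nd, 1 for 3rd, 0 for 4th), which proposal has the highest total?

Proposal A: 8×3 + 6×0 + 6×3 + 12×2 = 66
Proposal B: 8×2 + 6×1 + 6×0 + 12×1 = 34
Proposal C: 8×1 + 6×2 + 6×2 + 12×3 = 68
Proposal D: 8×0 + 6×3 + 6×1 + 12×0 = 24

Proposal C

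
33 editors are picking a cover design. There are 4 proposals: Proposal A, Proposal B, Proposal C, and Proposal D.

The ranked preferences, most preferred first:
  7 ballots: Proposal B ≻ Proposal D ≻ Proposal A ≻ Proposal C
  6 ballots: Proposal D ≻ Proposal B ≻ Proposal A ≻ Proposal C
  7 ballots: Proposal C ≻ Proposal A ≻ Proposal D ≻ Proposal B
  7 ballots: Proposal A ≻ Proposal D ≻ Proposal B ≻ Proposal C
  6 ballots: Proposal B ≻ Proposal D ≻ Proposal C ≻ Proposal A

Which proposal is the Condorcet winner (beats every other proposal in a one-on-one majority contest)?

Proposal D vs Proposal A: 19–14
Proposal D vs Proposal B: 20–13
Proposal D vs Proposal C: 26–7
Proposal D beats every other proposal.

Proposal D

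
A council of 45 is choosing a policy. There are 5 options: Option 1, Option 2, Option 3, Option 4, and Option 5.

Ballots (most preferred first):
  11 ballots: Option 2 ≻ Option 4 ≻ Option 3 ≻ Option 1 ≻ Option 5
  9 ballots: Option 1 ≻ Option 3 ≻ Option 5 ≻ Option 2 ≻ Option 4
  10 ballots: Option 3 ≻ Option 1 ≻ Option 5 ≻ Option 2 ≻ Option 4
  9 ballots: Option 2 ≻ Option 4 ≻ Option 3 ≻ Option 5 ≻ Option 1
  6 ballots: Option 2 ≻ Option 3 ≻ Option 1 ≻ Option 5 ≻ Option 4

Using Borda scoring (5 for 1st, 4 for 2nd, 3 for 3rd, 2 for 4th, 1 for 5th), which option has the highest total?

Option 3

Option 1: 11×2 + 9×5 + 10×4 + 9×1 + 6×3 = 134
Option 2: 11×5 + 9×2 + 10×2 + 9×5 + 6×5 = 168
Option 3: 11×3 + 9×4 + 10×5 + 9×3 + 6×4 = 170
Option 4: 11×4 + 9×1 + 10×1 + 9×4 + 6×1 = 105
Option 5: 11×1 + 9×3 + 10×3 + 9×2 + 6×2 = 98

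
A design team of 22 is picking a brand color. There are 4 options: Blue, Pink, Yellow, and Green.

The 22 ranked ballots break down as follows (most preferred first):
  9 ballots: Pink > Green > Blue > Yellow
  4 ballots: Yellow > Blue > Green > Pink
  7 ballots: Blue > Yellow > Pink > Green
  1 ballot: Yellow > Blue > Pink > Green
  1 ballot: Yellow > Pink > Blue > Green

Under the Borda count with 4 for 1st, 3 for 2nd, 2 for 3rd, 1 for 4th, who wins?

Blue

Blue: 9×2 + 4×3 + 7×4 + 1×3 + 1×2 = 63
Pink: 9×4 + 4×1 + 7×2 + 1×2 + 1×3 = 59
Yellow: 9×1 + 4×4 + 7×3 + 1×4 + 1×4 = 54
Green: 9×3 + 4×2 + 7×1 + 1×1 + 1×1 = 44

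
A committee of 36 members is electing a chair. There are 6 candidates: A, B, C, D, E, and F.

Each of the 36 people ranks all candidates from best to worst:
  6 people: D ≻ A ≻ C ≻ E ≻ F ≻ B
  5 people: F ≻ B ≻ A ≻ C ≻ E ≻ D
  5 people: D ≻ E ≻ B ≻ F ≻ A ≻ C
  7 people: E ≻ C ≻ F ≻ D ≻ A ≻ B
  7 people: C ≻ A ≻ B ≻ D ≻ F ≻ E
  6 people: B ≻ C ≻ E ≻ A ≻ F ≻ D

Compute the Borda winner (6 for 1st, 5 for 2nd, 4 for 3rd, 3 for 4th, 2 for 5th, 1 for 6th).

A: 6×5 + 5×4 + 5×2 + 7×2 + 7×5 + 6×3 = 127
B: 6×1 + 5×5 + 5×4 + 7×1 + 7×4 + 6×6 = 122
C: 6×4 + 5×3 + 5×1 + 7×5 + 7×6 + 6×5 = 151
D: 6×6 + 5×1 + 5×6 + 7×3 + 7×3 + 6×1 = 119
E: 6×3 + 5×2 + 5×5 + 7×6 + 7×1 + 6×4 = 126
F: 6×2 + 5×6 + 5×3 + 7×4 + 7×2 + 6×2 = 111

C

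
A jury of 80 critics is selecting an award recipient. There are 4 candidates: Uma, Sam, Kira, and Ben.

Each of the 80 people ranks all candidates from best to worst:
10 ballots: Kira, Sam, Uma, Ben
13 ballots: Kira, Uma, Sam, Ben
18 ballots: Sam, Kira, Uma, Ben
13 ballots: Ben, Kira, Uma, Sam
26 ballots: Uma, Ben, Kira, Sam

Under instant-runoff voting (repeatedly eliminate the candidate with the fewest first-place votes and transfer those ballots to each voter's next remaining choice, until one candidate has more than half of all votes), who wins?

Round 1: Uma 26, Sam 18, Kira 23, Ben 13. Ben eliminated.
Round 2: Uma 26, Sam 18, Kira 36. Sam eliminated.
Round 3: Uma 26, Kira 54. Kira has a majority (≥41).

Kira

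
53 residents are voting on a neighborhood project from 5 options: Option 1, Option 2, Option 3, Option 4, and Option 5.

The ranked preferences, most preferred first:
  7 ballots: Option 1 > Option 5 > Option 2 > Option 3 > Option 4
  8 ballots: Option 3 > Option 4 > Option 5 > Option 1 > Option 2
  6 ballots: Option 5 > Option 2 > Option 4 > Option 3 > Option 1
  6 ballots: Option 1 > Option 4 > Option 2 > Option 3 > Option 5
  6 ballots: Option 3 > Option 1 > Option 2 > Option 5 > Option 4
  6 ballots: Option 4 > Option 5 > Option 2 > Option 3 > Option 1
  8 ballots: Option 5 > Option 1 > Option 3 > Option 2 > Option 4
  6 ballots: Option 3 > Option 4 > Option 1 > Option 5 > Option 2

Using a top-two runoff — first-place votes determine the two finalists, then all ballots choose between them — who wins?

Round 1 first-place votes: Option 1 13, Option 2 0, Option 3 20, Option 4 6, Option 5 14. Option 3 and Option 5 advance.
Runoff: Option 3 is ranked above Option 5 on 26 ballots, Option 5 above Option 3 on 27.

Option 5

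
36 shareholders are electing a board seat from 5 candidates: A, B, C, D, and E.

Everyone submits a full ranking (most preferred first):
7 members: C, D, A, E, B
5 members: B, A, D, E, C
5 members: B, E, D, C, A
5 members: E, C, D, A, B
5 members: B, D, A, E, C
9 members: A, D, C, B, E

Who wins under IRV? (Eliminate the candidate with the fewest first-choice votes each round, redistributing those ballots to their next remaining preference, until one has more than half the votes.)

C

Round 1: A 9, B 15, C 7, D 0, E 5. D eliminated.
Round 2: A 9, B 15, C 7, E 5. E eliminated.
Round 3: A 9, B 15, C 12. A eliminated.
Round 4: B 15, C 21. C has a majority (≥19).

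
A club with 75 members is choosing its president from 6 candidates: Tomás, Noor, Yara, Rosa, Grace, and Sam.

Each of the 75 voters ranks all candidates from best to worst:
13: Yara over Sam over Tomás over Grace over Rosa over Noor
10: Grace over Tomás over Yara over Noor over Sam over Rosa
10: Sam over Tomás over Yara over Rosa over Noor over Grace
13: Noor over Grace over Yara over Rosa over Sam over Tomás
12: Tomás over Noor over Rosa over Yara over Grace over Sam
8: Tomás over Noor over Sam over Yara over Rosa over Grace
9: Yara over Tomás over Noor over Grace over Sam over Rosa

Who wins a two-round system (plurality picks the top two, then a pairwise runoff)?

Tomás

Round 1 first-place votes: Tomás 20, Noor 13, Yara 22, Rosa 0, Grace 10, Sam 10. Yara and Tomás advance.
Runoff: Yara is ranked above Tomás on 35 ballots, Tomás above Yara on 40.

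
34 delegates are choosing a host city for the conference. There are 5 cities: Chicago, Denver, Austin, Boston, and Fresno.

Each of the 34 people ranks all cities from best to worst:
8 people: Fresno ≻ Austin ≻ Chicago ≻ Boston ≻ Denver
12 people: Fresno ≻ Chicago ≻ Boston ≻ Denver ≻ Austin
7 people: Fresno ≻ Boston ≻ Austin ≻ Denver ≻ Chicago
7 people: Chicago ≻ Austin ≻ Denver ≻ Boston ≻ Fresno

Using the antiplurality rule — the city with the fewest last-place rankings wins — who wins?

Boston

Last-place votes: Chicago 7, Denver 8, Austin 12, Boston 0, Fresno 7.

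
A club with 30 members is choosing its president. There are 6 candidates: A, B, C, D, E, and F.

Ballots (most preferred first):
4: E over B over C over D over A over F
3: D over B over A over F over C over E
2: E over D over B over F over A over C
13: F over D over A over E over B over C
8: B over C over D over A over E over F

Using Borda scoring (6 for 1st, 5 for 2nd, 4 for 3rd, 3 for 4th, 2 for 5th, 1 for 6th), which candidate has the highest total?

D

A: 4×2 + 3×4 + 2×2 + 13×4 + 8×3 = 100
B: 4×5 + 3×5 + 2×4 + 13×2 + 8×6 = 117
C: 4×4 + 3×2 + 2×1 + 13×1 + 8×5 = 77
D: 4×3 + 3×6 + 2×5 + 13×5 + 8×4 = 137
E: 4×6 + 3×1 + 2×6 + 13×3 + 8×2 = 94
F: 4×1 + 3×3 + 2×3 + 13×6 + 8×1 = 105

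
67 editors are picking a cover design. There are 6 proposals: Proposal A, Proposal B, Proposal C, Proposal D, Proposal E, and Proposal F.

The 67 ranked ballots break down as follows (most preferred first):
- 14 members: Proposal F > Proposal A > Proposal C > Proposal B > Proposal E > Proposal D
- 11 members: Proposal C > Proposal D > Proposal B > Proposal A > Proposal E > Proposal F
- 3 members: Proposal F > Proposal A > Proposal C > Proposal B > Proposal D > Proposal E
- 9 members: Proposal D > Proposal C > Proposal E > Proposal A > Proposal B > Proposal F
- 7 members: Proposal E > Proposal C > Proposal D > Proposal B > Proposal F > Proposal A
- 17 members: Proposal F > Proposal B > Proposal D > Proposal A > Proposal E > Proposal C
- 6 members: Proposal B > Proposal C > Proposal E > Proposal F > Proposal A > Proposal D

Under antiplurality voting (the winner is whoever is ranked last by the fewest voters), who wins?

Last-place votes: Proposal A 7, Proposal B 0, Proposal C 17, Proposal D 20, Proposal E 3, Proposal F 20.

Proposal B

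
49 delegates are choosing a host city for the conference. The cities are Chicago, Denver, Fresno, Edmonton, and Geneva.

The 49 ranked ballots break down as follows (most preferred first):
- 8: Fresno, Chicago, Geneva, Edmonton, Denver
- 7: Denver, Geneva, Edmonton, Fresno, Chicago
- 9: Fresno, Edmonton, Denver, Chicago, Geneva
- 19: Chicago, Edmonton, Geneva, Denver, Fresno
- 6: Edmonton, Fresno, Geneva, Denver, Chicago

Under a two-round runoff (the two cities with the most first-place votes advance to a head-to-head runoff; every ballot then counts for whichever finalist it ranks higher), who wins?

Fresno

Round 1 first-place votes: Chicago 19, Denver 7, Fresno 17, Edmonton 6, Geneva 0. Chicago and Fresno advance.
Runoff: Chicago is ranked above Fresno on 19 ballots, Fresno above Chicago on 30.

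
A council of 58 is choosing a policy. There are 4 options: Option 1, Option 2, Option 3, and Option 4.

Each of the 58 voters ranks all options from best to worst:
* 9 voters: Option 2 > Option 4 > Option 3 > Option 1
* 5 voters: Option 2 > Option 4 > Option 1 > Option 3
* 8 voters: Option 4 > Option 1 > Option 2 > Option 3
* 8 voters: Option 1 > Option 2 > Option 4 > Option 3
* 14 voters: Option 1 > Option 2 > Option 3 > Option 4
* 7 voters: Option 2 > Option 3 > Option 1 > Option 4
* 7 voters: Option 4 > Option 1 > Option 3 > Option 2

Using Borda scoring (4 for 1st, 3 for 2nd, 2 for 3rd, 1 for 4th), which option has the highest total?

Option 2

Option 1: 9×1 + 5×2 + 8×3 + 8×4 + 14×4 + 7×2 + 7×3 = 166
Option 2: 9×4 + 5×4 + 8×2 + 8×3 + 14×3 + 7×4 + 7×1 = 173
Option 3: 9×2 + 5×1 + 8×1 + 8×1 + 14×2 + 7×3 + 7×2 = 102
Option 4: 9×3 + 5×3 + 8×4 + 8×2 + 14×1 + 7×1 + 7×4 = 139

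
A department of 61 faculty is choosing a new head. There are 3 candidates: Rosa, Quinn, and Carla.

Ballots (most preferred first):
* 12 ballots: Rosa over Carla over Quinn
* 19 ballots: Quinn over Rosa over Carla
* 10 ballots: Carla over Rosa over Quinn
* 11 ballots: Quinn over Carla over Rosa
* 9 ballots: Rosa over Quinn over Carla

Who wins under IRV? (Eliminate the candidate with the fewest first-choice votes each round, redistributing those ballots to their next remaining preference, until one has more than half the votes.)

Rosa

Round 1: Rosa 21, Quinn 30, Carla 10. Carla eliminated.
Round 2: Rosa 31, Quinn 30. Rosa has a majority (≥31).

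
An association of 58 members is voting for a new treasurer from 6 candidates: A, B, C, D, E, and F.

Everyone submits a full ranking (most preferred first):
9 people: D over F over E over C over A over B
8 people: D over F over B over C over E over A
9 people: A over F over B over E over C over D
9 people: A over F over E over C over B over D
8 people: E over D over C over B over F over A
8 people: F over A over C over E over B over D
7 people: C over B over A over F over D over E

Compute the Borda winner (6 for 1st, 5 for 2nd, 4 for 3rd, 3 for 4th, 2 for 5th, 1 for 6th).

F

A: 9×2 + 8×1 + 9×6 + 9×6 + 8×1 + 8×5 + 7×4 = 210
B: 9×1 + 8×4 + 9×4 + 9×2 + 8×3 + 8×2 + 7×5 = 170
C: 9×3 + 8×3 + 9×2 + 9×3 + 8×4 + 8×4 + 7×6 = 202
D: 9×6 + 8×6 + 9×1 + 9×1 + 8×5 + 8×1 + 7×2 = 182
E: 9×4 + 8×2 + 9×3 + 9×4 + 8×6 + 8×3 + 7×1 = 194
F: 9×5 + 8×5 + 9×5 + 9×5 + 8×2 + 8×6 + 7×3 = 260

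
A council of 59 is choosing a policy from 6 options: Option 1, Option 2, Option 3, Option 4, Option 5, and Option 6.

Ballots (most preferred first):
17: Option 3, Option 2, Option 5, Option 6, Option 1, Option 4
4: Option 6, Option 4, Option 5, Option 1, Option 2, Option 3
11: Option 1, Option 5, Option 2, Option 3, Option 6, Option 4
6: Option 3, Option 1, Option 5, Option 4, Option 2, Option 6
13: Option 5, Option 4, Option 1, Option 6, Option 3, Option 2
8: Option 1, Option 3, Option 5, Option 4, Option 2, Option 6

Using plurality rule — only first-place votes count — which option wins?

Option 3

First-place votes: Option 1 19, Option 2 0, Option 3 23, Option 4 0, Option 5 13, Option 6 4.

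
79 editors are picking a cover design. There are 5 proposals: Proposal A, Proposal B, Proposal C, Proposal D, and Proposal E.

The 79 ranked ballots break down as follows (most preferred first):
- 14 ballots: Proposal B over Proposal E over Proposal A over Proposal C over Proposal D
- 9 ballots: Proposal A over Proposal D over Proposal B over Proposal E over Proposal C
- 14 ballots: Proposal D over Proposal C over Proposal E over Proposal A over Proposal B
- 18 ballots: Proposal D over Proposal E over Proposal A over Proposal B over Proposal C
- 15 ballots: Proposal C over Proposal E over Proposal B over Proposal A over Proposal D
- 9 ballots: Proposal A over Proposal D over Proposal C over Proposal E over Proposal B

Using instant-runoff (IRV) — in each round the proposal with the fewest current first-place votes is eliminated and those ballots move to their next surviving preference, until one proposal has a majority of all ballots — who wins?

Proposal A

Round 1: Proposal A 18, Proposal B 14, Proposal C 15, Proposal D 32, Proposal E 0. Proposal E eliminated.
Round 2: Proposal A 18, Proposal B 14, Proposal C 15, Proposal D 32. Proposal B eliminated.
Round 3: Proposal A 32, Proposal C 15, Proposal D 32. Proposal C eliminated.
Round 4: Proposal A 47, Proposal D 32. Proposal A has a majority (≥40).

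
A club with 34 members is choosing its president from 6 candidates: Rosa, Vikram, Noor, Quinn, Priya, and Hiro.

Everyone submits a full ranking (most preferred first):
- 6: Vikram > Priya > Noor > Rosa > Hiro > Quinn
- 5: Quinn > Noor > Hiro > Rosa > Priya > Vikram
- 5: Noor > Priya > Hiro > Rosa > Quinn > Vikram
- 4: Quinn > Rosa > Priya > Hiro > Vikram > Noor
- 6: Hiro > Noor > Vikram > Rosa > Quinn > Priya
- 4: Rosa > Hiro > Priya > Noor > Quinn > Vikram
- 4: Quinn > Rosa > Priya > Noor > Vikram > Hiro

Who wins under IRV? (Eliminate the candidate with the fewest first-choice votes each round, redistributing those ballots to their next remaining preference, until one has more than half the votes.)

Hiro

Round 1: Rosa 4, Vikram 6, Noor 5, Quinn 13, Priya 0, Hiro 6. Priya eliminated.
Round 2: Rosa 4, Vikram 6, Noor 5, Quinn 13, Hiro 6. Rosa eliminated.
Round 3: Vikram 6, Noor 5, Quinn 13, Hiro 10. Noor eliminated.
Round 4: Vikram 6, Quinn 13, Hiro 15. Vikram eliminated.
Round 5: Quinn 13, Hiro 21. Hiro has a majority (≥18).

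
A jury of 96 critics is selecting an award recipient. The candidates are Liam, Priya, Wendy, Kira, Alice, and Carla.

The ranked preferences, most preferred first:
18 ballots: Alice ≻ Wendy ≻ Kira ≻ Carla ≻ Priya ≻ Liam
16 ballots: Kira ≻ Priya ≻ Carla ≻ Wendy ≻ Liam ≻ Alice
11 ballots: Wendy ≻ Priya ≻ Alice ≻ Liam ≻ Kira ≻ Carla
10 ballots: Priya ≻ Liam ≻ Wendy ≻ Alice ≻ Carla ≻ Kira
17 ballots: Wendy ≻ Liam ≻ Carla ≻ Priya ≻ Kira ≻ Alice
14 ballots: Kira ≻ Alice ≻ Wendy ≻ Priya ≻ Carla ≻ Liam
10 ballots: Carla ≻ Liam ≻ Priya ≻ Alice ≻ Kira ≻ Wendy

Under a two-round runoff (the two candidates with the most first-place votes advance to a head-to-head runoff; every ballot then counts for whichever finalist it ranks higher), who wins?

Round 1 first-place votes: Liam 0, Priya 10, Wendy 28, Kira 30, Alice 18, Carla 10. Kira and Wendy advance.
Runoff: Kira is ranked above Wendy on 40 ballots, Wendy above Kira on 56.

Wendy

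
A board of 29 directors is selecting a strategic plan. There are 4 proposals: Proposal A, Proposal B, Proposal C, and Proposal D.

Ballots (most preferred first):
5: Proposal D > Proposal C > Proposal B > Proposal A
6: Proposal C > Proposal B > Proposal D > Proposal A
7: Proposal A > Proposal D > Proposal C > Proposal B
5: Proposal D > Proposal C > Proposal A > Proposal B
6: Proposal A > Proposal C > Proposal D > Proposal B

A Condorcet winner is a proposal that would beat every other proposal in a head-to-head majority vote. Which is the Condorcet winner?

Proposal D

Proposal D vs Proposal A: 16–13
Proposal D vs Proposal B: 23–6
Proposal D vs Proposal C: 17–12
Proposal D beats every other proposal.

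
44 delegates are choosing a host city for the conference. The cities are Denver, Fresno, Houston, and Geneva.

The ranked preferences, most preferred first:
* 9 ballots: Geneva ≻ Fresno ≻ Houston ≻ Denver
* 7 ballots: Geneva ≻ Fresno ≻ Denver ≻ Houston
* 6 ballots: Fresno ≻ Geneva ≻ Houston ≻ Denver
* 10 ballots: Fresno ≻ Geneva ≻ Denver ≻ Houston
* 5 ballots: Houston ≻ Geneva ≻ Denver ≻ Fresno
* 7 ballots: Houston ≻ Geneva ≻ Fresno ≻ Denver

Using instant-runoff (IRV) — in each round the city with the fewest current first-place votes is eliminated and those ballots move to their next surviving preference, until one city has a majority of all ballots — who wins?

Geneva

Round 1: Denver 0, Fresno 16, Houston 12, Geneva 16. Denver eliminated.
Round 2: Fresno 16, Houston 12, Geneva 16. Houston eliminated.
Round 3: Fresno 16, Geneva 28. Geneva has a majority (≥23).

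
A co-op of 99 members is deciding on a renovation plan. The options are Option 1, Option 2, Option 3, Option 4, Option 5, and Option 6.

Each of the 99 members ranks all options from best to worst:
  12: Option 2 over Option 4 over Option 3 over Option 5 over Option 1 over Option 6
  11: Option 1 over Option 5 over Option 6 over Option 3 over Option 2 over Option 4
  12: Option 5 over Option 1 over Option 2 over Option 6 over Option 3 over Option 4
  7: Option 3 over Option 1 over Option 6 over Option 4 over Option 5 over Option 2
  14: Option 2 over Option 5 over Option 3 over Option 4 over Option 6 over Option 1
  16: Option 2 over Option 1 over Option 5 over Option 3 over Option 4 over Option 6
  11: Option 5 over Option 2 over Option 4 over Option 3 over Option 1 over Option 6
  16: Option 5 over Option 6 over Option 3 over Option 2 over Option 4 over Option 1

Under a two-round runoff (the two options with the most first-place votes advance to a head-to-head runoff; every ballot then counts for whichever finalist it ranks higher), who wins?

Round 1 first-place votes: Option 1 11, Option 2 42, Option 3 7, Option 4 0, Option 5 39, Option 6 0. Option 2 and Option 5 advance.
Runoff: Option 2 is ranked above Option 5 on 42 ballots, Option 5 above Option 2 on 57.

Option 5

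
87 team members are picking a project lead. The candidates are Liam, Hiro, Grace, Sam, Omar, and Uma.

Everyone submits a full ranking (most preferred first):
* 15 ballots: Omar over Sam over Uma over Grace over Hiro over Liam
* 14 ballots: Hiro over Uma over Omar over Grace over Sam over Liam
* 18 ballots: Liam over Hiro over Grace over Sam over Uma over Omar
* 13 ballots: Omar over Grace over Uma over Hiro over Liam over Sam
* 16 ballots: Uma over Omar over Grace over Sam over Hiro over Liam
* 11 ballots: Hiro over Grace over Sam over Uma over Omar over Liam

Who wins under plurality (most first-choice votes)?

Omar

First-place votes: Liam 18, Hiro 25, Grace 0, Sam 0, Omar 28, Uma 16.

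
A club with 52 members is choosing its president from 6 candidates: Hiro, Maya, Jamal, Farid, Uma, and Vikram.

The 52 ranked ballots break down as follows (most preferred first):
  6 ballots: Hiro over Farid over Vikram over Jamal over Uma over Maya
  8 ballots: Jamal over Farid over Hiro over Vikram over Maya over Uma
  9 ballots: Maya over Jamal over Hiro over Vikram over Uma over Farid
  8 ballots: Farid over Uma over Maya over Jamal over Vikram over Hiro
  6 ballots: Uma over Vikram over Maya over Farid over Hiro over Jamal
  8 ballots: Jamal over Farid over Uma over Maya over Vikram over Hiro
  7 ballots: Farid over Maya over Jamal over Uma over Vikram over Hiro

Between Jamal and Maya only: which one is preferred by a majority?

Maya

Jamal is ranked above Maya on 22 ballots; Maya above Jamal on 30.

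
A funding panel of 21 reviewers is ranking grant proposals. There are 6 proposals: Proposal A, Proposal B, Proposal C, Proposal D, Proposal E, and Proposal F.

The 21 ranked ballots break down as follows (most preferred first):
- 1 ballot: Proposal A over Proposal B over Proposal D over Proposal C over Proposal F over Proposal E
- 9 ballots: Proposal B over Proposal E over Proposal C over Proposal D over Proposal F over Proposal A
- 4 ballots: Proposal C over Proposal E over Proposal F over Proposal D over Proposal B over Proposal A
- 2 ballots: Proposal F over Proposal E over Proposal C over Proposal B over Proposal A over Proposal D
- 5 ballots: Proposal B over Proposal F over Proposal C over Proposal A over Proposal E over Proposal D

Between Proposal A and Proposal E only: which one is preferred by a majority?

Proposal A is ranked above Proposal E on 6 ballots; Proposal E above Proposal A on 15.

Proposal E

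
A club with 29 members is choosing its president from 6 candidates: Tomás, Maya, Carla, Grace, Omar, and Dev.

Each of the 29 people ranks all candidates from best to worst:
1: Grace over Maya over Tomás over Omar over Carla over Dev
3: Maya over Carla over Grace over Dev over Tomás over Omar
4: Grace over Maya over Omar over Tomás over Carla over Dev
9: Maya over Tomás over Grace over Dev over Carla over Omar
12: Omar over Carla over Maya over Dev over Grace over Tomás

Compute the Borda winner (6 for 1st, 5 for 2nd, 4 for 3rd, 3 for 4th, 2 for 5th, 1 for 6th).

Maya

Tomás: 1×4 + 3×2 + 4×3 + 9×5 + 12×1 = 79
Maya: 1×5 + 3×6 + 4×5 + 9×6 + 12×4 = 145
Carla: 1×2 + 3×5 + 4×2 + 9×2 + 12×5 = 103
Grace: 1×6 + 3×4 + 4×6 + 9×4 + 12×2 = 102
Omar: 1×3 + 3×1 + 4×4 + 9×1 + 12×6 = 103
Dev: 1×1 + 3×3 + 4×1 + 9×3 + 12×3 = 77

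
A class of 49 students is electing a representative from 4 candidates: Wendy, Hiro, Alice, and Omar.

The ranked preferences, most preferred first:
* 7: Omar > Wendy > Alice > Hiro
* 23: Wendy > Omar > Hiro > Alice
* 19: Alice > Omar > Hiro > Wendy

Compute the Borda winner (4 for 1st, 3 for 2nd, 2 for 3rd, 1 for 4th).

Wendy: 7×3 + 23×4 + 19×1 = 132
Hiro: 7×1 + 23×2 + 19×2 = 91
Alice: 7×2 + 23×1 + 19×4 = 113
Omar: 7×4 + 23×3 + 19×3 = 154

Omar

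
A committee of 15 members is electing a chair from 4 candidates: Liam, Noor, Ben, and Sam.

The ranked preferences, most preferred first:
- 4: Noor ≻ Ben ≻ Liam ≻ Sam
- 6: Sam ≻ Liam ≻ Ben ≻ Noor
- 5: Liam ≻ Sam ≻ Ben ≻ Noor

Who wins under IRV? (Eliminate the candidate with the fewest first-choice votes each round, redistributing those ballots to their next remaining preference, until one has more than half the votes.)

Round 1: Liam 5, Noor 4, Ben 0, Sam 6. Ben eliminated.
Round 2: Liam 5, Noor 4, Sam 6. Noor eliminated.
Round 3: Liam 9, Sam 6. Liam has a majority (≥8).

Liam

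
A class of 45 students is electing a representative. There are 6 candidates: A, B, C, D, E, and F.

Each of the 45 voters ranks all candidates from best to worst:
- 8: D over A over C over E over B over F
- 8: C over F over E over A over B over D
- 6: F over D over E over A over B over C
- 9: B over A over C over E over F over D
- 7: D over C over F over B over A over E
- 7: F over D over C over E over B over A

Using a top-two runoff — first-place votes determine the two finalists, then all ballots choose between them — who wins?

Round 1 first-place votes: A 0, B 9, C 8, D 15, E 0, F 13. D and F advance.
Runoff: D is ranked above F on 15 ballots, F above D on 30.

F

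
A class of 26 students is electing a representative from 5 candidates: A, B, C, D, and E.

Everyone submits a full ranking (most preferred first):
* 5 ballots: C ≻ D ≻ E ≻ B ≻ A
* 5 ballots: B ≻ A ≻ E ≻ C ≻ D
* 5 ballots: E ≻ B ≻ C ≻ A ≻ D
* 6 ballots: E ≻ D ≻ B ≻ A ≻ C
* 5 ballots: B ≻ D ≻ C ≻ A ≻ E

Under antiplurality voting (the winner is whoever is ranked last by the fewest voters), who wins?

B

Last-place votes: A 5, B 0, C 6, D 10, E 5.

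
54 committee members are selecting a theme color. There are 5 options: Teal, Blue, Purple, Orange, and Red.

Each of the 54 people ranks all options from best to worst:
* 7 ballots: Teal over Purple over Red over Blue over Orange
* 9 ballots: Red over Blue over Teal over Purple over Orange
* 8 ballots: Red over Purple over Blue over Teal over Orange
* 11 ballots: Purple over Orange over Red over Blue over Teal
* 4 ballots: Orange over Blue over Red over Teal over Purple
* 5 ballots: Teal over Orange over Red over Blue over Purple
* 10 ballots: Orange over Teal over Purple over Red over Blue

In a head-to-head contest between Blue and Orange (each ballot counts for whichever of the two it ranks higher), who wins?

Orange

Blue is ranked above Orange on 24 ballots; Orange above Blue on 30.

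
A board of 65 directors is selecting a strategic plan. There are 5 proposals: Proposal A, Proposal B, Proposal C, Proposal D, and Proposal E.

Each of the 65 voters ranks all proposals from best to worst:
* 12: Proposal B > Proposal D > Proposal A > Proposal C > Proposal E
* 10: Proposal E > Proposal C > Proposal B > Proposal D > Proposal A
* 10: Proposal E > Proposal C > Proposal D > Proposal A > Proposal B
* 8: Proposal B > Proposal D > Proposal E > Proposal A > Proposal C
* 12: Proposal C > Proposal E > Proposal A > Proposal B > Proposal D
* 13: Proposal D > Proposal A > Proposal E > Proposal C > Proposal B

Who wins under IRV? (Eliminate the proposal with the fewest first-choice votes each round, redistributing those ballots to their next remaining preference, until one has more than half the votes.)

Round 1: Proposal A 0, Proposal B 20, Proposal C 12, Proposal D 13, Proposal E 20. Proposal A eliminated.
Round 2: Proposal B 20, Proposal C 12, Proposal D 13, Proposal E 20. Proposal C eliminated.
Round 3: Proposal B 20, Proposal D 13, Proposal E 32. Proposal D eliminated.
Round 4: Proposal B 20, Proposal E 45. Proposal E has a majority (≥33).

Proposal E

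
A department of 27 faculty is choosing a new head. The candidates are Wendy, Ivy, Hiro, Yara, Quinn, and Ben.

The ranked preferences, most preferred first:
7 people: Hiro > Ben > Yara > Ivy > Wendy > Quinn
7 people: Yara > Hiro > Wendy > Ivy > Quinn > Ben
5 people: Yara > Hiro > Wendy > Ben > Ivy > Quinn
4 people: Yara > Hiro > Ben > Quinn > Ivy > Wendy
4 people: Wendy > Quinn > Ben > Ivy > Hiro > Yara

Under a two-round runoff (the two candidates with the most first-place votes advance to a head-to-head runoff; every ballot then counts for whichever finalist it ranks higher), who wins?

Yara

Round 1 first-place votes: Wendy 4, Ivy 0, Hiro 7, Yara 16, Quinn 0, Ben 0. Yara and Hiro advance.
Runoff: Yara is ranked above Hiro on 16 ballots, Hiro above Yara on 11.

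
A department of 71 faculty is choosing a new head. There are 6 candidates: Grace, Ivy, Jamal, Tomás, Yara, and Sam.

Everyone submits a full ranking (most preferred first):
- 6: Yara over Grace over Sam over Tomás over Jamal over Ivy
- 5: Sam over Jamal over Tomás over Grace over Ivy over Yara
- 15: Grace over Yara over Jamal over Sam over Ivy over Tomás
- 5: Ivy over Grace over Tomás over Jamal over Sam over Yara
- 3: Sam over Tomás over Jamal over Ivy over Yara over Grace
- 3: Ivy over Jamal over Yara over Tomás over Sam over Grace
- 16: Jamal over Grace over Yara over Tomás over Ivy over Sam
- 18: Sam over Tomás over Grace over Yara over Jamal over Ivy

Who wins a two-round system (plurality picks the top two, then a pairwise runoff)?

Jamal

Round 1 first-place votes: Grace 15, Ivy 8, Jamal 16, Tomás 0, Yara 6, Sam 26. Sam and Jamal advance.
Runoff: Sam is ranked above Jamal on 32 ballots, Jamal above Sam on 39.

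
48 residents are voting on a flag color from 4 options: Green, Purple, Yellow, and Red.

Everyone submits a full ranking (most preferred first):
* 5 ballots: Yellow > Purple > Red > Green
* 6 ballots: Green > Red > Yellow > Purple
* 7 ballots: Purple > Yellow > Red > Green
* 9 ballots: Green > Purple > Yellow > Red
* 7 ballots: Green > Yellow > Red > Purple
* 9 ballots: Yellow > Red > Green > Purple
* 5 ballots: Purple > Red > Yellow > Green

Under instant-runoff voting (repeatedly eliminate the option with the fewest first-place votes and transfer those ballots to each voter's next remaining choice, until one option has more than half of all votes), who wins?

Round 1: Green 22, Purple 12, Yellow 14, Red 0. Red eliminated.
Round 2: Green 22, Purple 12, Yellow 14. Purple eliminated.
Round 3: Green 22, Yellow 26. Yellow has a majority (≥25).

Yellow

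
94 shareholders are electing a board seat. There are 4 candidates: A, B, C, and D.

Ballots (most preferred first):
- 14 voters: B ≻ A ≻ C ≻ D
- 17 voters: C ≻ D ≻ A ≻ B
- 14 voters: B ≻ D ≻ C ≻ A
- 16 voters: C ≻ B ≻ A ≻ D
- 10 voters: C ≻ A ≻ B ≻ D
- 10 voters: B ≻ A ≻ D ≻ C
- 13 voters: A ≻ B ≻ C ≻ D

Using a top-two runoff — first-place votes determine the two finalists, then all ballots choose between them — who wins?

B

Round 1 first-place votes: A 13, B 38, C 43, D 0. C and B advance.
Runoff: C is ranked above B on 43 ballots, B above C on 51.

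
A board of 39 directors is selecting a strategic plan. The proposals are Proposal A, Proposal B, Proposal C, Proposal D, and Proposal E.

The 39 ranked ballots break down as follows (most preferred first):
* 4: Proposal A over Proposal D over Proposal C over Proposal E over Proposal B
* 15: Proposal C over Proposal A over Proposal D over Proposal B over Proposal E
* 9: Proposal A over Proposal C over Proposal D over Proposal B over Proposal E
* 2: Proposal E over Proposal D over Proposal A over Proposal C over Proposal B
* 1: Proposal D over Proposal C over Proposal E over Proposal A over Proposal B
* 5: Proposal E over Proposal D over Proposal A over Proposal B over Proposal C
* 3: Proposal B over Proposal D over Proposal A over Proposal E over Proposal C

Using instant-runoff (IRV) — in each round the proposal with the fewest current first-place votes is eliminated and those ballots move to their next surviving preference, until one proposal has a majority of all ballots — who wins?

Round 1: Proposal A 13, Proposal B 3, Proposal C 15, Proposal D 1, Proposal E 7. Proposal D eliminated.
Round 2: Proposal A 13, Proposal B 3, Proposal C 16, Proposal E 7. Proposal B eliminated.
Round 3: Proposal A 16, Proposal C 16, Proposal E 7. Proposal E eliminated.
Round 4: Proposal A 23, Proposal C 16. Proposal A has a majority (≥20).

Proposal A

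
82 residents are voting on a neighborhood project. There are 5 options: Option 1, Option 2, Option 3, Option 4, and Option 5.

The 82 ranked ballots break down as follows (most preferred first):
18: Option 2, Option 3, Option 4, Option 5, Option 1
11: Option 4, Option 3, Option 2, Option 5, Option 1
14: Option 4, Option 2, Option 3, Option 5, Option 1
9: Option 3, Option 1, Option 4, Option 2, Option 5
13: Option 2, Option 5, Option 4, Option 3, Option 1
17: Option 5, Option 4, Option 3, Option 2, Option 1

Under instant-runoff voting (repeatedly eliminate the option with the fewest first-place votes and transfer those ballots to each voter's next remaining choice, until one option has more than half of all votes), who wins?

Round 1: Option 1 0, Option 2 31, Option 3 9, Option 4 25, Option 5 17. Option 1 eliminated.
Round 2: Option 2 31, Option 3 9, Option 4 25, Option 5 17. Option 3 eliminated.
Round 3: Option 2 31, Option 4 34, Option 5 17. Option 5 eliminated.
Round 4: Option 2 31, Option 4 51. Option 4 has a majority (≥42).

Option 4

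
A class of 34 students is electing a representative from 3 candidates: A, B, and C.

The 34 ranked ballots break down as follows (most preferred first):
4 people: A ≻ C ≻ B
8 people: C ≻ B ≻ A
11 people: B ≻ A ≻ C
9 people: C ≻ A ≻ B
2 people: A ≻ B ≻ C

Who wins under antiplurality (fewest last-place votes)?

A

Last-place votes: A 8, B 13, C 13.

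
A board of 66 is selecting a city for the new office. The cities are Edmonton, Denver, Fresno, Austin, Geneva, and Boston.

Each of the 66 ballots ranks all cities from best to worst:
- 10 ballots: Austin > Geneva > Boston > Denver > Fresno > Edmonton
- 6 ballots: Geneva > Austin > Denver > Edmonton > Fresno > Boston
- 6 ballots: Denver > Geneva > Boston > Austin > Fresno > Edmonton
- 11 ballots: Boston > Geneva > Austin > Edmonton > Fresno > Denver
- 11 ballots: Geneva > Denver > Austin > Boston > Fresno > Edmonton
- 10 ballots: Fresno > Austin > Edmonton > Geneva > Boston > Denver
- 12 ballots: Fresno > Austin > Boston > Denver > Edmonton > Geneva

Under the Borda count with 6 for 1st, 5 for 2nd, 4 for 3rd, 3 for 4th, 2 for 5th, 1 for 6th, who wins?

Austin

Edmonton: 10×1 + 6×3 + 6×1 + 11×3 + 11×1 + 10×4 + 12×2 = 142
Denver: 10×3 + 6×4 + 6×6 + 11×1 + 11×5 + 10×1 + 12×3 = 202
Fresno: 10×2 + 6×2 + 6×2 + 11×2 + 11×2 + 10×6 + 12×6 = 220
Austin: 10×6 + 6×5 + 6×3 + 11×4 + 11×4 + 10×5 + 12×5 = 306
Geneva: 10×5 + 6×6 + 6×5 + 11×5 + 11×6 + 10×3 + 12×1 = 279
Boston: 10×4 + 6×1 + 6×4 + 11×6 + 11×3 + 10×2 + 12×4 = 237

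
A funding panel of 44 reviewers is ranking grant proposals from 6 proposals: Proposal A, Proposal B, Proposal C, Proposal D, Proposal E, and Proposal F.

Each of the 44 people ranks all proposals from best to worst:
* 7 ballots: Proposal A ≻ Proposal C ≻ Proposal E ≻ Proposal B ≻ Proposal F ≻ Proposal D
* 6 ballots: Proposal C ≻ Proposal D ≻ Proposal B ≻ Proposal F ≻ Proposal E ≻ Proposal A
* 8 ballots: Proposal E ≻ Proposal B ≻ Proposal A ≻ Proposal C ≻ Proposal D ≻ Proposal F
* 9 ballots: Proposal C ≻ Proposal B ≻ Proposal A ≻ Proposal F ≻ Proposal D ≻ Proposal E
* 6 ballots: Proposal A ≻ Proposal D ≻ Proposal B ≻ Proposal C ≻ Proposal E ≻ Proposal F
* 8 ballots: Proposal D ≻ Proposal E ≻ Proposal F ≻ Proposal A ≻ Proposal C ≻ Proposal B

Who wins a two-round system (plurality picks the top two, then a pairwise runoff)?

Proposal A

Round 1 first-place votes: Proposal A 13, Proposal B 0, Proposal C 15, Proposal D 8, Proposal E 8, Proposal F 0. Proposal C and Proposal A advance.
Runoff: Proposal C is ranked above Proposal A on 15 ballots, Proposal A above Proposal C on 29.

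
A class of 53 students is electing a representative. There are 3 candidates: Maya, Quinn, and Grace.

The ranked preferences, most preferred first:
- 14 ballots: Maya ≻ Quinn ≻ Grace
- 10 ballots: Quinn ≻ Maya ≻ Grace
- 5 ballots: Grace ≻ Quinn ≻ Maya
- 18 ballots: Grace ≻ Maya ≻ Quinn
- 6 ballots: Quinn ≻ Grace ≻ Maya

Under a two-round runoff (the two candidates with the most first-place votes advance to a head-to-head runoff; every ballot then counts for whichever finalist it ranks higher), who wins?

Round 1 first-place votes: Maya 14, Quinn 16, Grace 23. Grace and Quinn advance.
Runoff: Grace is ranked above Quinn on 23 ballots, Quinn above Grace on 30.

Quinn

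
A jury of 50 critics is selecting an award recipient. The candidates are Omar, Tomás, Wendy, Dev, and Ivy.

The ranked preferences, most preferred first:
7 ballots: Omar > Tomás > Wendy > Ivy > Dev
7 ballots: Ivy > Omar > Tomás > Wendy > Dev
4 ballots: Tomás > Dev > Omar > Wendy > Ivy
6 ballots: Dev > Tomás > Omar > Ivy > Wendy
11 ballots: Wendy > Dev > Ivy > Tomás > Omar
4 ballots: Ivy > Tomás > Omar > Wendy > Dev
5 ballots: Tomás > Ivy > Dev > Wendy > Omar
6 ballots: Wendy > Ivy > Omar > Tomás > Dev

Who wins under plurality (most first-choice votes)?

Wendy

First-place votes: Omar 7, Tomás 9, Wendy 17, Dev 6, Ivy 11.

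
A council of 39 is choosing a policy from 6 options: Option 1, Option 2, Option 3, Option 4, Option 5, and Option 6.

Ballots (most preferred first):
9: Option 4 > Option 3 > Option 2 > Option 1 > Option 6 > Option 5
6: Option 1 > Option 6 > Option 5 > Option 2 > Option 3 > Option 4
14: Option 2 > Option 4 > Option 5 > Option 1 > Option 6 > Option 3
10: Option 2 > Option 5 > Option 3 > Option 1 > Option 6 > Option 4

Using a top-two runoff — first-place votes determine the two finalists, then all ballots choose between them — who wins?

Round 1 first-place votes: Option 1 6, Option 2 24, Option 3 0, Option 4 9, Option 5 0, Option 6 0. Option 2 and Option 4 advance.
Runoff: Option 2 is ranked above Option 4 on 30 ballots, Option 4 above Option 2 on 9.

Option 2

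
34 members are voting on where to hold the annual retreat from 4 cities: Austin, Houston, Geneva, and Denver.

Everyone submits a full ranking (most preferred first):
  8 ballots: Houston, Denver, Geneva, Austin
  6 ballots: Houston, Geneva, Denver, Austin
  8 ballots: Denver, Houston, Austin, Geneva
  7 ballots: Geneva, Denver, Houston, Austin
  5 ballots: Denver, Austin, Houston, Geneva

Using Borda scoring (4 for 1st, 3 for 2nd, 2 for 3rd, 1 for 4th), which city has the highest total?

Austin: 8×1 + 6×1 + 8×2 + 7×1 + 5×3 = 52
Houston: 8×4 + 6×4 + 8×3 + 7×2 + 5×2 = 104
Geneva: 8×2 + 6×3 + 8×1 + 7×4 + 5×1 = 75
Denver: 8×3 + 6×2 + 8×4 + 7×3 + 5×4 = 109

Denver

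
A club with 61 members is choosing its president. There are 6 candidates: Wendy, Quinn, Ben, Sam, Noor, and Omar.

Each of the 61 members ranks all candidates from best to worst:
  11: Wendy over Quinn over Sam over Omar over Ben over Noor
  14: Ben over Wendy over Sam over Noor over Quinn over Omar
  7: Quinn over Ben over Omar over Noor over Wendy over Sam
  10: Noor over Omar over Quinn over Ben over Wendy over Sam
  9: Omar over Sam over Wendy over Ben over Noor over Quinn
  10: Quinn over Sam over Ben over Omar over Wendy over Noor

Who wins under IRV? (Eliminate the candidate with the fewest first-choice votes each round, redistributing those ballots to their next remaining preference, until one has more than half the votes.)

Round 1: Wendy 11, Quinn 17, Ben 14, Sam 0, Noor 10, Omar 9. Sam eliminated.
Round 2: Wendy 11, Quinn 17, Ben 14, Noor 10, Omar 9. Omar eliminated.
Round 3: Wendy 20, Quinn 17, Ben 14, Noor 10. Noor eliminated.
Round 4: Wendy 20, Quinn 27, Ben 14. Ben eliminated.
Round 5: Wendy 34, Quinn 27. Wendy has a majority (≥31).

Wendy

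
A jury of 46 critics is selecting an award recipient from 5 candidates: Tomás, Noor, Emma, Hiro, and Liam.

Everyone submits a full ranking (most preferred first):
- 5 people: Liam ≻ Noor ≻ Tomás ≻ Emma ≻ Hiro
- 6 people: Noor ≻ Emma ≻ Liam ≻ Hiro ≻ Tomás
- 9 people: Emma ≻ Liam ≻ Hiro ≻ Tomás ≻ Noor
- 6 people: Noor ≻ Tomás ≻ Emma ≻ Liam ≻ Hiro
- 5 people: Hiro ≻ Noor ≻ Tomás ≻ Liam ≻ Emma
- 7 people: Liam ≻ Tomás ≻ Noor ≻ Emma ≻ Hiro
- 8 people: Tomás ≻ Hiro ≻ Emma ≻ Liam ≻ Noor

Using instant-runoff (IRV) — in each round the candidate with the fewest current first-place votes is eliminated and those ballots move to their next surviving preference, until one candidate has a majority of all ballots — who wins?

Noor

Round 1: Tomás 8, Noor 12, Emma 9, Hiro 5, Liam 12. Hiro eliminated.
Round 2: Tomás 8, Noor 17, Emma 9, Liam 12. Tomás eliminated.
Round 3: Noor 17, Emma 17, Liam 12. Liam eliminated.
Round 4: Noor 29, Emma 17. Noor has a majority (≥24).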